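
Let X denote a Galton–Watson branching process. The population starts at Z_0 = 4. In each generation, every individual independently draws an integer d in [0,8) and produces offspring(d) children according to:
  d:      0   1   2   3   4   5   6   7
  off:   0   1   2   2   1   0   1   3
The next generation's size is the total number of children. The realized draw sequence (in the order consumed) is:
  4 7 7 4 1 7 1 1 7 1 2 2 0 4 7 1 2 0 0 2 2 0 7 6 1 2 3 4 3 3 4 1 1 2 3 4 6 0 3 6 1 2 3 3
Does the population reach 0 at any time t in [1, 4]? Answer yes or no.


no

gen 0: Z_0=4, draws=[4, 7, 7, 4], offspring=[1, 3, 3, 1], Z_1=8
gen 1: Z_1=8, draws=[1, 7, 1, 1, 7, 1, 2, 2], offspring=[1, 3, 1, 1, 3, 1, 2, 2], Z_2=14
gen 2: Z_2=14, draws=[0, 4, 7, 1, 2, 0, 0, 2, 2, 0, 7, 6, 1, 2], offspring=[0, 1, 3, 1, 2, 0, 0, 2, 2, 0, 3, 1, 1, 2], Z_3=18
gen 3: Z_3=18, draws=[3, 4, 3, 3, 4, 1, 1, 2, 3, 4, 6, 0, 3, 6, 1, 2, 3, 3], offspring=[2, 1, 2, 2, 1, 1, 1, 2, 2, 1, 1, 0, 2, 1, 1, 2, 2, 2], Z_4=26


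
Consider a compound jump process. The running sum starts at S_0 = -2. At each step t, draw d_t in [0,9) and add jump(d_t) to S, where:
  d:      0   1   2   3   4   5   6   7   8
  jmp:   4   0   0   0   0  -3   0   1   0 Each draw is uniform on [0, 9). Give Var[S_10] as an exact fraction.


2300/81

Outcome values over d=0..8: [4, 0, 0, 0, 0, -3, 0, 1, 0]
Σy = 2, Σy² = 26, M = 9
μ = 2/9 = 2/9,  σ² = 26/9 − (2/9)² = 230/81
Independent increments: Var[S_10] = 10·σ² = 10·(230/81) = 2300/81


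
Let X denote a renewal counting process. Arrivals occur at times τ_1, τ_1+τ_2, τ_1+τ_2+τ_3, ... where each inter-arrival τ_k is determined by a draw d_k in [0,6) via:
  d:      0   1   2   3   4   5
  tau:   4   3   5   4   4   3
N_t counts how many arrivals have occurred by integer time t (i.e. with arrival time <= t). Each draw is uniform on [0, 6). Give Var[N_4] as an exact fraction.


5/36

Inter-arrival values over d=0..5: [4, 3, 5, 4, 4, 3]
Each d has probability 1/6, so the pmf of τ is: f(3) = 1/3, f(4) = 1/2, f(5) = 1/6
Let p_n(j) = P(N_n = j), with p_0 = [1]. Condition on τ_1: p_n(0) = P(τ > n), and for j >= 1, p_n(j) = Σ_{k<=n} f(k)·p_{n−k}(j−1)
p_1 = [1]  (j = 0)
p_2 = [1]  (j = 0)
p_3 = [2/3, 1/3]  (j = 0..1)
p_4 = [1/6, 5/6]  (j = 0..1)
E[N_4] = Σ j·p_4(j) = 5/6;  E[N_4²] = Σ j²·p_4(j) = 5/6
Var[N_4] = 5/6 − (5/6)² = 5/36


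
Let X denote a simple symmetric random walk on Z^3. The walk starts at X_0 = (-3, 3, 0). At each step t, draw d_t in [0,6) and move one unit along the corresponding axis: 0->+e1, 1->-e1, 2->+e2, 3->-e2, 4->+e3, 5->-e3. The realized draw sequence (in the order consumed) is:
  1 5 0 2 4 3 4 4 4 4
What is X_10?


(-3, 3, 4)

t=0: X=(-3, 3, 0), d=1 → -e1, X_1=(-4, 3, 0)
t=1: X=(-4, 3, 0), d=5 → -e3, X_2=(-4, 3, -1)
t=2: X=(-4, 3, -1), d=0 → +e1, X_3=(-3, 3, -1)
t=3: X=(-3, 3, -1), d=2 → +e2, X_4=(-3, 4, -1)
t=4: X=(-3, 4, -1), d=4 → +e3, X_5=(-3, 4, 0)
t=5: X=(-3, 4, 0), d=3 → -e2, X_6=(-3, 3, 0)
t=6: X=(-3, 3, 0), d=4 → +e3, X_7=(-3, 3, 1)
t=7: X=(-3, 3, 1), d=4 → +e3, X_8=(-3, 3, 2)
t=8: X=(-3, 3, 2), d=4 → +e3, X_9=(-3, 3, 3)
t=9: X=(-3, 3, 3), d=4 → +e3, X_10=(-3, 3, 4)


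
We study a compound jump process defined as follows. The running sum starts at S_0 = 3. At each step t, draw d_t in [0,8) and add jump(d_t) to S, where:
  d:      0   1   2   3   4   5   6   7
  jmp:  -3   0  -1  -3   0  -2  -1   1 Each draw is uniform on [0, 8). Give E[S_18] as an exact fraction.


Outcome values over d=0..7: [-3, 0, -1, -3, 0, -2, -1, 1]
Σy = -9, Σy² = 25, M = 8
μ = -9/8 = -9/8,  σ² = 25/8 − (-9/8)² = 119/64
E[S_18] = 3 + 18·(-9/8) = -69/4

-69/4


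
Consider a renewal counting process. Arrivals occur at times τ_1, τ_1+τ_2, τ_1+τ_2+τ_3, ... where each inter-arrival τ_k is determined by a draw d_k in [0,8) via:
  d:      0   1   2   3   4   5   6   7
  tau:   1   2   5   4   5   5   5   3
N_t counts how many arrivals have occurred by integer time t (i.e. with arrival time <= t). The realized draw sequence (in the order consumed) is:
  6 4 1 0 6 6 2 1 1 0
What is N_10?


draw d_1=6: τ_1=5, arrival time A_1=5
draw d_2=4: τ_2=5, arrival time A_2=10
draw d_3=1: τ_3=2, arrival time A_3=12
draw d_4=0: τ_4=1, arrival time A_4=13
draw d_5=6: τ_5=5, arrival time A_5=18
draw d_6=6: τ_6=5, arrival time A_6=23
draw d_7=2: τ_7=5, arrival time A_7=28
draw d_8=1: τ_8=2, arrival time A_8=30
draw d_9=1: τ_9=2, arrival time A_9=32
draw d_10=0: τ_10=1, arrival time A_10=33
N_t over t=0..10: 0:0 1:0 2:0 3:0 4:0 5:1 6:1 7:1 8:1 9:1 10:2

2


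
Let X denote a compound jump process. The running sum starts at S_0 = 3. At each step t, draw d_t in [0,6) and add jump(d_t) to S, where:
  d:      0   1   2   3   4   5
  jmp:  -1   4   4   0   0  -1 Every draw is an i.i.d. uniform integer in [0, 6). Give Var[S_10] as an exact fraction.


140/3

Outcome values over d=0..5: [-1, 4, 4, 0, 0, -1]
Σy = 6, Σy² = 34, M = 6
μ = 6/6 = 1,  σ² = 34/6 − (1)² = 14/3
Independent increments: Var[S_10] = 10·σ² = 10·(14/3) = 140/3


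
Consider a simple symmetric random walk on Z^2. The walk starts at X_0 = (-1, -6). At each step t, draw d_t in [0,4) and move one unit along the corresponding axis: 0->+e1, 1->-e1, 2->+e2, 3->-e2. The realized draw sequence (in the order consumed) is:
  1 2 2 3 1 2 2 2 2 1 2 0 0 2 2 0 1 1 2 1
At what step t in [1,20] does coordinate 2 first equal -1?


9

t=0: X=(-1, -6), d=1 → -e1, X_1=(-2, -6)
t=1: X=(-2, -6), d=2 → +e2, X_2=(-2, -5)
t=2: X=(-2, -5), d=2 → +e2, X_3=(-2, -4)
t=3: X=(-2, -4), d=3 → -e2, X_4=(-2, -5)
t=4: X=(-2, -5), d=1 → -e1, X_5=(-3, -5)
t=5: X=(-3, -5), d=2 → +e2, X_6=(-3, -4)
t=6: X=(-3, -4), d=2 → +e2, X_7=(-3, -3)
t=7: X=(-3, -3), d=2 → +e2, X_8=(-3, -2)
t=8: X=(-3, -2), d=2 → +e2, X_9=(-3, -1)
t=9: X=(-3, -1), d=1 → -e1, X_10=(-4, -1)
t=10: X=(-4, -1), d=2 → +e2, X_11=(-4, 0)
t=11: X=(-4, 0), d=0 → +e1, X_12=(-3, 0)
t=12: X=(-3, 0), d=0 → +e1, X_13=(-2, 0)
t=13: X=(-2, 0), d=2 → +e2, X_14=(-2, 1)
t=14: X=(-2, 1), d=2 → +e2, X_15=(-2, 2)
t=15: X=(-2, 2), d=0 → +e1, X_16=(-1, 2)
t=16: X=(-1, 2), d=1 → -e1, X_17=(-2, 2)
t=17: X=(-2, 2), d=1 → -e1, X_18=(-3, 2)
t=18: X=(-3, 2), d=2 → +e2, X_19=(-3, 3)
t=19: X=(-3, 3), d=1 → -e1, X_20=(-4, 3)


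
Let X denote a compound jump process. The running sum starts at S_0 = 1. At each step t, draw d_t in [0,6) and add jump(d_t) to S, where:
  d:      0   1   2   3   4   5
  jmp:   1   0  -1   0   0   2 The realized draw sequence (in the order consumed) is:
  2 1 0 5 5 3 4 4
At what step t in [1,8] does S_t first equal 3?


t=0: S=1, d=2, jump=-1, S_1=0
t=1: S=0, d=1, jump=0, S_2=0
t=2: S=0, d=0, jump=1, S_3=1
t=3: S=1, d=5, jump=2, S_4=3
t=4: S=3, d=5, jump=2, S_5=5
t=5: S=5, d=3, jump=0, S_6=5
t=6: S=5, d=4, jump=0, S_7=5
t=7: S=5, d=4, jump=0, S_8=5

4


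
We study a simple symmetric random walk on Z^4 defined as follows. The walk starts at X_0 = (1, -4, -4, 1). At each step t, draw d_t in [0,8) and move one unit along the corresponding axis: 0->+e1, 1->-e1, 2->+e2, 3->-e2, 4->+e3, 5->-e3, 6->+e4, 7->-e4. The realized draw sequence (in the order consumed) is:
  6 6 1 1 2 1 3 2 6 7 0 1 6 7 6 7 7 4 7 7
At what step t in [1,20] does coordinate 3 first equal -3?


t=0: X=(1, -4, -4, 1), d=6 → +e4, X_1=(1, -4, -4, 2)
t=1: X=(1, -4, -4, 2), d=6 → +e4, X_2=(1, -4, -4, 3)
t=2: X=(1, -4, -4, 3), d=1 → -e1, X_3=(0, -4, -4, 3)
t=3: X=(0, -4, -4, 3), d=1 → -e1, X_4=(-1, -4, -4, 3)
t=4: X=(-1, -4, -4, 3), d=2 → +e2, X_5=(-1, -3, -4, 3)
t=5: X=(-1, -3, -4, 3), d=1 → -e1, X_6=(-2, -3, -4, 3)
t=6: X=(-2, -3, -4, 3), d=3 → -e2, X_7=(-2, -4, -4, 3)
t=7: X=(-2, -4, -4, 3), d=2 → +e2, X_8=(-2, -3, -4, 3)
t=8: X=(-2, -3, -4, 3), d=6 → +e4, X_9=(-2, -3, -4, 4)
t=9: X=(-2, -3, -4, 4), d=7 → -e4, X_10=(-2, -3, -4, 3)
t=10: X=(-2, -3, -4, 3), d=0 → +e1, X_11=(-1, -3, -4, 3)
t=11: X=(-1, -3, -4, 3), d=1 → -e1, X_12=(-2, -3, -4, 3)
t=12: X=(-2, -3, -4, 3), d=6 → +e4, X_13=(-2, -3, -4, 4)
t=13: X=(-2, -3, -4, 4), d=7 → -e4, X_14=(-2, -3, -4, 3)
t=14: X=(-2, -3, -4, 3), d=6 → +e4, X_15=(-2, -3, -4, 4)
t=15: X=(-2, -3, -4, 4), d=7 → -e4, X_16=(-2, -3, -4, 3)
t=16: X=(-2, -3, -4, 3), d=7 → -e4, X_17=(-2, -3, -4, 2)
t=17: X=(-2, -3, -4, 2), d=4 → +e3, X_18=(-2, -3, -3, 2)
t=18: X=(-2, -3, -3, 2), d=7 → -e4, X_19=(-2, -3, -3, 1)
t=19: X=(-2, -3, -3, 1), d=7 → -e4, X_20=(-2, -3, -3, 0)

18


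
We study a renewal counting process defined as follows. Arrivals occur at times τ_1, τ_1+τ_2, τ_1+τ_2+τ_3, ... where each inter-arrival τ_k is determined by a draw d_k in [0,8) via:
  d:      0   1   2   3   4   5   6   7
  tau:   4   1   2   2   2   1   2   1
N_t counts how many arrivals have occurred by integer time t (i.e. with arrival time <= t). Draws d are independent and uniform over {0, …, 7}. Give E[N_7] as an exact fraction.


Inter-arrival values over d=0..7: [4, 1, 2, 2, 2, 1, 2, 1]
Each d has probability 1/8, so the pmf of τ is: f(1) = 3/8, f(2) = 1/2, f(4) = 1/8
Renewal equation for m(n) = E[N_n]: condition on τ_1 = k (if k <= n, one arrival plus a fresh copy on the remaining n−k steps): m(n) = F(n) + Σ_{k<=n} f(k)·m(n−k), where F(n) = P(τ <= n) and m(0) = 0
m(1) = F(1) = 3/8
m(2) = F(2) + f(1)·m(1) = 7/8 + 3/8·3/8 = 65/64
m(3) = F(3) + f(1)·m(2) + f(2)·m(1) = 7/8 + 3/8·65/64 + 1/2·3/8 = 739/512
m(4) = F(4) + f(1)·m(3) + f(2)·m(2) = 1 + 3/8·739/512 + 1/2·65/64 = 8393/4096
m(5) = F(5) + f(1)·m(4) + f(2)·m(3) + f(4)·m(1) = 1 + 3/8·8393/4096 + 1/2·739/512 + 1/8·3/8 = 83131/32768
m(6) = F(6) + f(1)·m(5) + f(2)·m(4) + f(4)·m(2) = 1 + 3/8·83131/32768 + 1/2·8393/4096 + 1/8·65/64 = 813393/262144
m(7) = F(7) + f(1)·m(6) + f(2)·m(5) + f(4)·m(3) = 1 + 3/8·813393/262144 + 1/2·83131/32768 + 1/8·739/512 = 7575891/2097152
E[N_7] = m(7) = 7575891/2097152

7575891/2097152


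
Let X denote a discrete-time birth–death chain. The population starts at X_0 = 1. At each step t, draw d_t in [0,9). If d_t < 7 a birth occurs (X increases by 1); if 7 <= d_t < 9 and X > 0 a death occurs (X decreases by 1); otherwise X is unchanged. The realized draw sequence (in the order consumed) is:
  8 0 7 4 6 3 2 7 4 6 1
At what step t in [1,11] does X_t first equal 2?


t=0: X=1, d=8 → death, X_1=0
t=1: X=0, d=0 → birth, X_2=1
t=2: X=1, d=7 → death, X_3=0
t=3: X=0, d=4 → birth, X_4=1
t=4: X=1, d=6 → birth, X_5=2
t=5: X=2, d=3 → birth, X_6=3
t=6: X=3, d=2 → birth, X_7=4
t=7: X=4, d=7 → death, X_8=3
t=8: X=3, d=4 → birth, X_9=4
t=9: X=4, d=6 → birth, X_10=5
t=10: X=5, d=1 → birth, X_11=6

5


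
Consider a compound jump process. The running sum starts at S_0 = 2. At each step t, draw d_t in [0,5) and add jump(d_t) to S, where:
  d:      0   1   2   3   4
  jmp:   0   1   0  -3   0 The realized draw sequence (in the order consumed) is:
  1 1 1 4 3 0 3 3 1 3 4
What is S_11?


-6

t=0: S=2, d=1, jump=1, S_1=3
t=1: S=3, d=1, jump=1, S_2=4
t=2: S=4, d=1, jump=1, S_3=5
t=3: S=5, d=4, jump=0, S_4=5
t=4: S=5, d=3, jump=-3, S_5=2
t=5: S=2, d=0, jump=0, S_6=2
t=6: S=2, d=3, jump=-3, S_7=-1
t=7: S=-1, d=3, jump=-3, S_8=-4
t=8: S=-4, d=1, jump=1, S_9=-3
t=9: S=-3, d=3, jump=-3, S_10=-6
t=10: S=-6, d=4, jump=0, S_11=-6


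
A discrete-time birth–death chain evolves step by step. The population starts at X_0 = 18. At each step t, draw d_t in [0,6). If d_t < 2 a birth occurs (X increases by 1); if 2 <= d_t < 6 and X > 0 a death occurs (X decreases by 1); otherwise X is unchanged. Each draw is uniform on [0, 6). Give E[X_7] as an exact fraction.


47/3

X can drop by at most 1 per step and X_0 = 18 > T = 7, so X_t >= 18 − t >= 11 > 0 for every t <= 7: the floor at 0 (the 'and X > 0' condition) never binds. Hence X_7 = X_0 + Σ_{t<7} Y_t with i.i.d. increments Y_t = y(d_t) ∈ {+1, −1, 0}.
Outcome values over d=0..5: [1, 1, -1, -1, -1, -1]
Σy = -2, Σy² = 6, M = 6
μ = -2/6 = -1/3,  σ² = 6/6 − (-1/3)² = 8/9
E[X_7] = 18 + 7·(-1/3) = 47/3


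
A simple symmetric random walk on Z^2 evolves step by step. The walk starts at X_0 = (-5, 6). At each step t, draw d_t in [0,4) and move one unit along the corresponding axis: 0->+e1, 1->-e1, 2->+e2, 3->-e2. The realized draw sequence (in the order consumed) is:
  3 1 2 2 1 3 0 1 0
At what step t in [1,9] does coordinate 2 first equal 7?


t=0: X=(-5, 6), d=3 → -e2, X_1=(-5, 5)
t=1: X=(-5, 5), d=1 → -e1, X_2=(-6, 5)
t=2: X=(-6, 5), d=2 → +e2, X_3=(-6, 6)
t=3: X=(-6, 6), d=2 → +e2, X_4=(-6, 7)
t=4: X=(-6, 7), d=1 → -e1, X_5=(-7, 7)
t=5: X=(-7, 7), d=3 → -e2, X_6=(-7, 6)
t=6: X=(-7, 6), d=0 → +e1, X_7=(-6, 6)
t=7: X=(-6, 6), d=1 → -e1, X_8=(-7, 6)
t=8: X=(-7, 6), d=0 → +e1, X_9=(-6, 6)

4


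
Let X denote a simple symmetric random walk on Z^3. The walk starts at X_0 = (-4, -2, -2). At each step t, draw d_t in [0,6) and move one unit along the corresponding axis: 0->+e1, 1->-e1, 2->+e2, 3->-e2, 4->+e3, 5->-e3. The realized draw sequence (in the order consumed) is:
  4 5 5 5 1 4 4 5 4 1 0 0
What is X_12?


(-4, -2, -2)

t=0: X=(-4, -2, -2), d=4 → +e3, X_1=(-4, -2, -1)
t=1: X=(-4, -2, -1), d=5 → -e3, X_2=(-4, -2, -2)
t=2: X=(-4, -2, -2), d=5 → -e3, X_3=(-4, -2, -3)
t=3: X=(-4, -2, -3), d=5 → -e3, X_4=(-4, -2, -4)
t=4: X=(-4, -2, -4), d=1 → -e1, X_5=(-5, -2, -4)
t=5: X=(-5, -2, -4), d=4 → +e3, X_6=(-5, -2, -3)
t=6: X=(-5, -2, -3), d=4 → +e3, X_7=(-5, -2, -2)
t=7: X=(-5, -2, -2), d=5 → -e3, X_8=(-5, -2, -3)
t=8: X=(-5, -2, -3), d=4 → +e3, X_9=(-5, -2, -2)
t=9: X=(-5, -2, -2), d=1 → -e1, X_10=(-6, -2, -2)
t=10: X=(-6, -2, -2), d=0 → +e1, X_11=(-5, -2, -2)
t=11: X=(-5, -2, -2), d=0 → +e1, X_12=(-4, -2, -2)


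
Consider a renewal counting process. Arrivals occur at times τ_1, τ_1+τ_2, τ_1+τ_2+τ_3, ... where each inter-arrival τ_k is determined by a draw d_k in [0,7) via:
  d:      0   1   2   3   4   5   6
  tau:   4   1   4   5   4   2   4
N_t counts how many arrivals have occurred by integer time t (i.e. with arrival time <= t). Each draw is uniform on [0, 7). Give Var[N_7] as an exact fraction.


381221179478/678223072849

Inter-arrival values over d=0..6: [4, 1, 4, 5, 4, 2, 4]
Each d has probability 1/7, so the pmf of τ is: f(1) = 1/7, f(2) = 1/7, f(4) = 4/7, f(5) = 1/7
Let p_n(j) = P(N_n = j), with p_0 = [1]. Condition on τ_1: p_n(0) = P(τ > n), and for j >= 1, p_n(j) = Σ_{k<=n} f(k)·p_{n−k}(j−1)
p_1 = [6/7, 1/7]  (j = 0..1)
p_2 = [5/7, 13/49, 1/49]  (j = 0..2)
p_3 = [5/7, 11/49, 20/343, 1/343]  (j = 0..3)
p_4 = [1/7, 38/49, 24/343, 27/2401, 1/2401]  (j = 0..4)
p_5 = [0, 37/49, 11/49, 44/2401, 34/16807, 1/16807]  (j = 0..5)
p_6 = [0, 27/49, 134/343, 129/2401, 71/16807, 41/117649, 1/117649]  (j = 0..6)
p_7 = [0, 25/49, 121/343, 298/2401, 201/16807, 15/16807, 48/823543, 1/823543]  (j = 0..7)
E[N_7] = Σ j·p_7(j) = 1351225/823543;  E[N_7²] = Σ j²·p_7(j) = 2679921/823543
Var[N_7] = 2679921/823543 − (1351225/823543)² = 381221179478/678223072849


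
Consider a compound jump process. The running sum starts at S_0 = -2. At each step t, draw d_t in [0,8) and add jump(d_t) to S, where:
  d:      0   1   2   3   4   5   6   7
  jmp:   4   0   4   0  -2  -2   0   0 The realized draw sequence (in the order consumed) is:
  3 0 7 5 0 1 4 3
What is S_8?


t=0: S=-2, d=3, jump=0, S_1=-2
t=1: S=-2, d=0, jump=4, S_2=2
t=2: S=2, d=7, jump=0, S_3=2
t=3: S=2, d=5, jump=-2, S_4=0
t=4: S=0, d=0, jump=4, S_5=4
t=5: S=4, d=1, jump=0, S_6=4
t=6: S=4, d=4, jump=-2, S_7=2
t=7: S=2, d=3, jump=0, S_8=2

2


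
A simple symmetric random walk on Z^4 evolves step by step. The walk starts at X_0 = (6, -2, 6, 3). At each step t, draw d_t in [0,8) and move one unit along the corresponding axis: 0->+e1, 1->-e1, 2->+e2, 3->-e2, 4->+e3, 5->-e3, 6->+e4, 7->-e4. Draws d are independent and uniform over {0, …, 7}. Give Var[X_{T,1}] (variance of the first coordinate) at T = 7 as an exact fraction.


7/4

Outcome values over d=0..7: [1, -1, 0, 0, 0, 0, 0, 0]
Σy = 0, Σy² = 2, M = 8
μ = 0/8 = 0,  σ² = 2/8 − (0)² = 1/4
Independent increments: Var[X_7] = 7·σ² = 7·(1/4) = 7/4


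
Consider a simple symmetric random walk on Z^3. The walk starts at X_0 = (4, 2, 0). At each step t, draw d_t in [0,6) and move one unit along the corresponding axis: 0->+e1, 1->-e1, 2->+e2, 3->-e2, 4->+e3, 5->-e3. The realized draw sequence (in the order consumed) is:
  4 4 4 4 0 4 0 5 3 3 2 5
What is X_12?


(6, 1, 3)

t=0: X=(4, 2, 0), d=4 → +e3, X_1=(4, 2, 1)
t=1: X=(4, 2, 1), d=4 → +e3, X_2=(4, 2, 2)
t=2: X=(4, 2, 2), d=4 → +e3, X_3=(4, 2, 3)
t=3: X=(4, 2, 3), d=4 → +e3, X_4=(4, 2, 4)
t=4: X=(4, 2, 4), d=0 → +e1, X_5=(5, 2, 4)
t=5: X=(5, 2, 4), d=4 → +e3, X_6=(5, 2, 5)
t=6: X=(5, 2, 5), d=0 → +e1, X_7=(6, 2, 5)
t=7: X=(6, 2, 5), d=5 → -e3, X_8=(6, 2, 4)
t=8: X=(6, 2, 4), d=3 → -e2, X_9=(6, 1, 4)
t=9: X=(6, 1, 4), d=3 → -e2, X_10=(6, 0, 4)
t=10: X=(6, 0, 4), d=2 → +e2, X_11=(6, 1, 4)
t=11: X=(6, 1, 4), d=5 → -e3, X_12=(6, 1, 3)


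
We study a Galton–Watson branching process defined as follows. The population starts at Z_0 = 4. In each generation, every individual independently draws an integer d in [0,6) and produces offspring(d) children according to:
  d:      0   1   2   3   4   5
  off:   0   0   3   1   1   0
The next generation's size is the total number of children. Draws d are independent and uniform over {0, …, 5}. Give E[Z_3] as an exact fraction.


125/54

Outcome values over d=0..5: [0, 0, 3, 1, 1, 0]
Σy = 5, Σy² = 11, M = 6
μ = 5/6 = 5/6,  σ² = 11/6 − (5/6)² = 41/36
E[Z_0] = 4
E[Z_1] = 5/6·E[Z_0] = 10/3
E[Z_2] = 5/6·E[Z_1] = 25/9
E[Z_3] = 5/6·E[Z_2] = 125/54


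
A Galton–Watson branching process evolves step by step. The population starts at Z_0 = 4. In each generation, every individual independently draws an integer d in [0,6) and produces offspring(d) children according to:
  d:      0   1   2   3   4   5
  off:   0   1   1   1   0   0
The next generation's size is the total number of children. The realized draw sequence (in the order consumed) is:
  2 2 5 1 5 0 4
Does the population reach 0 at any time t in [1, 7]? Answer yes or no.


yes

gen 0: Z_0=4, draws=[2, 2, 5, 1], offspring=[1, 1, 0, 1], Z_1=3
gen 1: Z_1=3, draws=[5, 0, 4], offspring=[0, 0, 0], Z_2=0
gen 2: Z_2=0, draws=[], offspring=[], Z_3=0
gen 3: Z_3=0, draws=[], offspring=[], Z_4=0
gen 4: Z_4=0, draws=[], offspring=[], Z_5=0
gen 5: Z_5=0, draws=[], offspring=[], Z_6=0
gen 6: Z_6=0, draws=[], offspring=[], Z_7=0


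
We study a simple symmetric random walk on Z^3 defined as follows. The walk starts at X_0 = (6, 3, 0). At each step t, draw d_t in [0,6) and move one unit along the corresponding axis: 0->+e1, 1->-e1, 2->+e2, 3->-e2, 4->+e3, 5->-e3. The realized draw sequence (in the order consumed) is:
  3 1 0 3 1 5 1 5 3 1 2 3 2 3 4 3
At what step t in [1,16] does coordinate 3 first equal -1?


t=0: X=(6, 3, 0), d=3 → -e2, X_1=(6, 2, 0)
t=1: X=(6, 2, 0), d=1 → -e1, X_2=(5, 2, 0)
t=2: X=(5, 2, 0), d=0 → +e1, X_3=(6, 2, 0)
t=3: X=(6, 2, 0), d=3 → -e2, X_4=(6, 1, 0)
t=4: X=(6, 1, 0), d=1 → -e1, X_5=(5, 1, 0)
t=5: X=(5, 1, 0), d=5 → -e3, X_6=(5, 1, -1)
t=6: X=(5, 1, -1), d=1 → -e1, X_7=(4, 1, -1)
t=7: X=(4, 1, -1), d=5 → -e3, X_8=(4, 1, -2)
t=8: X=(4, 1, -2), d=3 → -e2, X_9=(4, 0, -2)
t=9: X=(4, 0, -2), d=1 → -e1, X_10=(3, 0, -2)
t=10: X=(3, 0, -2), d=2 → +e2, X_11=(3, 1, -2)
t=11: X=(3, 1, -2), d=3 → -e2, X_12=(3, 0, -2)
t=12: X=(3, 0, -2), d=2 → +e2, X_13=(3, 1, -2)
t=13: X=(3, 1, -2), d=3 → -e2, X_14=(3, 0, -2)
t=14: X=(3, 0, -2), d=4 → +e3, X_15=(3, 0, -1)
t=15: X=(3, 0, -1), d=3 → -e2, X_16=(3, -1, -1)

6


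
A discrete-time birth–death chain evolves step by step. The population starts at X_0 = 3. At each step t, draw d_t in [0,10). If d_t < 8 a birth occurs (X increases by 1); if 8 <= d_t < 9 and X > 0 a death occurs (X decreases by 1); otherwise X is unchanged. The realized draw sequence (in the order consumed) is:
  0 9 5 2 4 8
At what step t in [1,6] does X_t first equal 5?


t=0: X=3, d=0 → birth, X_1=4
t=1: X=4, d=9 → hold, X_2=4
t=2: X=4, d=5 → birth, X_3=5
t=3: X=5, d=2 → birth, X_4=6
t=4: X=6, d=4 → birth, X_5=7
t=5: X=7, d=8 → death, X_6=6

3


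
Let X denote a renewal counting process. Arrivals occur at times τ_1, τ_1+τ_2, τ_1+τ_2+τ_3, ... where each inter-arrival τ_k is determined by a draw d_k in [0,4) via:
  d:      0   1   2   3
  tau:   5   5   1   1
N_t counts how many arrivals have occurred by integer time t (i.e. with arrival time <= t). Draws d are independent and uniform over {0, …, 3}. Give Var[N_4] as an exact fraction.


Inter-arrival values over d=0..3: [5, 5, 1, 1]
Each d has probability 1/4, so the pmf of τ is: f(1) = 1/2, f(5) = 1/2
Let p_n(j) = P(N_n = j), with p_0 = [1]. Condition on τ_1: p_n(0) = P(τ > n), and for j >= 1, p_n(j) = Σ_{k<=n} f(k)·p_{n−k}(j−1)
p_1 = [1/2, 1/2]  (j = 0..1)
p_2 = [1/2, 1/4, 1/4]  (j = 0..2)
p_3 = [1/2, 1/4, 1/8, 1/8]  (j = 0..3)
p_4 = [1/2, 1/4, 1/8, 1/16, 1/16]  (j = 0..4)
E[N_4] = Σ j·p_4(j) = 15/16;  E[N_4²] = Σ j²·p_4(j) = 37/16
Var[N_4] = 37/16 − (15/16)² = 367/256

367/256


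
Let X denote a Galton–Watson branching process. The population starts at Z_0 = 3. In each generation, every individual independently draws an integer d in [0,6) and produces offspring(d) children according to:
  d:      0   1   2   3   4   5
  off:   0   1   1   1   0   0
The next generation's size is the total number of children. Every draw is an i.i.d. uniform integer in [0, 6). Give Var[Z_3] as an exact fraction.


21/64

Outcome values over d=0..5: [0, 1, 1, 1, 0, 0]
Σy = 3, Σy² = 3, M = 6
μ = 3/6 = 1/2,  σ² = 3/6 − (1/2)² = 1/4
V_0 = 0, E_0 = 3
V_1 = 1/4·E_0 + (1/2)²·V_0 = 3/4;  E_1 = 3/2
V_2 = 1/4·E_1 + (1/2)²·V_1 = 9/16;  E_2 = 3/4
V_3 = 1/4·E_2 + (1/2)²·V_2 = 21/64;  E_3 = 3/8


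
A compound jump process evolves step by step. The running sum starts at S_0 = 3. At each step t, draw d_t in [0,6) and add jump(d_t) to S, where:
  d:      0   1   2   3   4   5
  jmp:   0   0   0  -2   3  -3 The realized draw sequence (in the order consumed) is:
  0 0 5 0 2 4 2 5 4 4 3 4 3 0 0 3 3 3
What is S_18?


-1

t=0: S=3, d=0, jump=0, S_1=3
t=1: S=3, d=0, jump=0, S_2=3
t=2: S=3, d=5, jump=-3, S_3=0
t=3: S=0, d=0, jump=0, S_4=0
t=4: S=0, d=2, jump=0, S_5=0
t=5: S=0, d=4, jump=3, S_6=3
t=6: S=3, d=2, jump=0, S_7=3
t=7: S=3, d=5, jump=-3, S_8=0
t=8: S=0, d=4, jump=3, S_9=3
t=9: S=3, d=4, jump=3, S_10=6
t=10: S=6, d=3, jump=-2, S_11=4
t=11: S=4, d=4, jump=3, S_12=7
t=12: S=7, d=3, jump=-2, S_13=5
t=13: S=5, d=0, jump=0, S_14=5
t=14: S=5, d=0, jump=0, S_15=5
t=15: S=5, d=3, jump=-2, S_16=3
t=16: S=3, d=3, jump=-2, S_17=1
t=17: S=1, d=3, jump=-2, S_18=-1


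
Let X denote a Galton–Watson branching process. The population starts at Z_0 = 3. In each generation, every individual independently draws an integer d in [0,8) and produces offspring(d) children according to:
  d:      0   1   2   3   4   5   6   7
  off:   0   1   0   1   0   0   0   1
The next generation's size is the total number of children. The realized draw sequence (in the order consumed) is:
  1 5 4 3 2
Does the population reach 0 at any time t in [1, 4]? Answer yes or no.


gen 0: Z_0=3, draws=[1, 5, 4], offspring=[1, 0, 0], Z_1=1
gen 1: Z_1=1, draws=[3], offspring=[1], Z_2=1
gen 2: Z_2=1, draws=[2], offspring=[0], Z_3=0
gen 3: Z_3=0, draws=[], offspring=[], Z_4=0

yes


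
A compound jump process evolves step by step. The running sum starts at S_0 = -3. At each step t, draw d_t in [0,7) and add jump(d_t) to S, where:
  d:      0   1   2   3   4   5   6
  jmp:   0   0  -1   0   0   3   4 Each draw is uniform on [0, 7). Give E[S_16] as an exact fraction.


75/7

Outcome values over d=0..6: [0, 0, -1, 0, 0, 3, 4]
Σy = 6, Σy² = 26, M = 7
μ = 6/7 = 6/7,  σ² = 26/7 − (6/7)² = 146/49
E[S_16] = -3 + 16·(6/7) = 75/7


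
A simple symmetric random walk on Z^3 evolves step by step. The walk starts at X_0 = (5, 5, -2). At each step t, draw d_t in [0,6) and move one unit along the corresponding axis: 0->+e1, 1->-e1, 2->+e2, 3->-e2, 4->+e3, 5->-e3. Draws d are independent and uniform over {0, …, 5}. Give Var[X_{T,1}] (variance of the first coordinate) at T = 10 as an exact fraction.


Outcome values over d=0..5: [1, -1, 0, 0, 0, 0]
Σy = 0, Σy² = 2, M = 6
μ = 0/6 = 0,  σ² = 2/6 − (0)² = 1/3
Independent increments: Var[X_10] = 10·σ² = 10·(1/3) = 10/3

10/3


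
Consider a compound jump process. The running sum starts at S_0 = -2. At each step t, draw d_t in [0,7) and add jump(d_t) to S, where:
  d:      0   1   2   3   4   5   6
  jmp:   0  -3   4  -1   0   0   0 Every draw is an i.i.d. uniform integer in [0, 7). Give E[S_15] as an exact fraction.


-2

Outcome values over d=0..6: [0, -3, 4, -1, 0, 0, 0]
Σy = 0, Σy² = 26, M = 7
μ = 0/7 = 0,  σ² = 26/7 − (0)² = 26/7
E[S_15] = -2 + 15·(0) = -2


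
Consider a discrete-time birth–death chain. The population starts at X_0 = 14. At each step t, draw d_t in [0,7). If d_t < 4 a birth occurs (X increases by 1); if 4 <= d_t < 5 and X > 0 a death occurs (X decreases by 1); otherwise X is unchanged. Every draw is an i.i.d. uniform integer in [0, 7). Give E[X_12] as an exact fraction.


134/7

X can drop by at most 1 per step and X_0 = 14 > T = 12, so X_t >= 14 − t >= 2 > 0 for every t <= 12: the floor at 0 (the 'and X > 0' condition) never binds. Hence X_12 = X_0 + Σ_{t<12} Y_t with i.i.d. increments Y_t = y(d_t) ∈ {+1, −1, 0}.
Outcome values over d=0..6: [1, 1, 1, 1, -1, 0, 0]
Σy = 3, Σy² = 5, M = 7
μ = 3/7 = 3/7,  σ² = 5/7 − (3/7)² = 26/49
E[X_12] = 14 + 12·(3/7) = 134/7


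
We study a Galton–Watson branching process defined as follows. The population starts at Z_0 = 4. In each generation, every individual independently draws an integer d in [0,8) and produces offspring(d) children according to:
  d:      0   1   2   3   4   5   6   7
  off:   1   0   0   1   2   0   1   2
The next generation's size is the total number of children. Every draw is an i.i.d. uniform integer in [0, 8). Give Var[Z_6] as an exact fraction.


Outcome values over d=0..7: [1, 0, 0, 1, 2, 0, 1, 2]
Σy = 7, Σy² = 11, M = 8
μ = 7/8 = 7/8,  σ² = 11/8 − (7/8)² = 39/64
V_0 = 0, E_0 = 4
V_1 = 39/64·E_0 + (7/8)²·V_0 = 39/16;  E_1 = 7/2
V_2 = 39/64·E_1 + (7/8)²·V_1 = 4095/1024;  E_2 = 49/16
V_3 = 39/64·E_2 + (7/8)²·V_2 = 322959/65536;  E_3 = 343/128
V_4 = 39/64·E_3 + (7/8)²·V_3 = 22674015/4194304;  E_4 = 2401/1024
V_5 = 39/64·E_4 + (7/8)²·V_4 = 1494572079/268435456;  E_5 = 16807/8192
V_6 = 39/64·E_5 + (7/8)²·V_5 = 94712571135/17179869184;  E_6 = 117649/65536

94712571135/17179869184


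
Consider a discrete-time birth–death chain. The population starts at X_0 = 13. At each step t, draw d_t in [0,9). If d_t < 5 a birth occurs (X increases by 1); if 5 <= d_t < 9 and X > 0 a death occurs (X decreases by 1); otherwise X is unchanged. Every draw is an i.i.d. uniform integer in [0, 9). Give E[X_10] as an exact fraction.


127/9

X can drop by at most 1 per step and X_0 = 13 > T = 10, so X_t >= 13 − t >= 3 > 0 for every t <= 10: the floor at 0 (the 'and X > 0' condition) never binds. Hence X_10 = X_0 + Σ_{t<10} Y_t with i.i.d. increments Y_t = y(d_t) ∈ {+1, −1, 0}.
Outcome values over d=0..8: [1, 1, 1, 1, 1, -1, -1, -1, -1]
Σy = 1, Σy² = 9, M = 9
μ = 1/9 = 1/9,  σ² = 9/9 − (1/9)² = 80/81
E[X_10] = 13 + 10·(1/9) = 127/9


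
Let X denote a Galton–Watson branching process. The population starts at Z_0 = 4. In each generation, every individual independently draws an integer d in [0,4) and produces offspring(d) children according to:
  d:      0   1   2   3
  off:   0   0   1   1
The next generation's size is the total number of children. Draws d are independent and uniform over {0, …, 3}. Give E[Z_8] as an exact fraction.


1/64

Outcome values over d=0..3: [0, 0, 1, 1]
Σy = 2, Σy² = 2, M = 4
μ = 2/4 = 1/2,  σ² = 2/4 − (1/2)² = 1/4
E[Z_0] = 4
E[Z_1] = 1/2·E[Z_0] = 2
E[Z_2] = 1/2·E[Z_1] = 1
E[Z_3] = 1/2·E[Z_2] = 1/2
E[Z_4] = 1/2·E[Z_3] = 1/4
E[Z_5] = 1/2·E[Z_4] = 1/8
E[Z_6] = 1/2·E[Z_5] = 1/16
E[Z_7] = 1/2·E[Z_6] = 1/32
E[Z_8] = 1/2·E[Z_7] = 1/64


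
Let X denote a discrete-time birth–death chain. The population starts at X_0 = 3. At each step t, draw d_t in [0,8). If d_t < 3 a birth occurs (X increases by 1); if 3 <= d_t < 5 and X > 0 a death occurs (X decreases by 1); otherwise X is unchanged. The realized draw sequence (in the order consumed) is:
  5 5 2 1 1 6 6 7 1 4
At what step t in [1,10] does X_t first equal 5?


4

t=0: X=3, d=5 → hold, X_1=3
t=1: X=3, d=5 → hold, X_2=3
t=2: X=3, d=2 → birth, X_3=4
t=3: X=4, d=1 → birth, X_4=5
t=4: X=5, d=1 → birth, X_5=6
t=5: X=6, d=6 → hold, X_6=6
t=6: X=6, d=6 → hold, X_7=6
t=7: X=6, d=7 → hold, X_8=6
t=8: X=6, d=1 → birth, X_9=7
t=9: X=7, d=4 → death, X_10=6


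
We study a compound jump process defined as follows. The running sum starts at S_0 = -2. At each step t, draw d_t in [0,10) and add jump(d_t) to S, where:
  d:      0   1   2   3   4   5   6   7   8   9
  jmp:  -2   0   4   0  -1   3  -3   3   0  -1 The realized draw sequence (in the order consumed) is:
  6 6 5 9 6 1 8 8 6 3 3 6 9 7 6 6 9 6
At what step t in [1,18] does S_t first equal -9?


5

t=0: S=-2, d=6, jump=-3, S_1=-5
t=1: S=-5, d=6, jump=-3, S_2=-8
t=2: S=-8, d=5, jump=3, S_3=-5
t=3: S=-5, d=9, jump=-1, S_4=-6
t=4: S=-6, d=6, jump=-3, S_5=-9
t=5: S=-9, d=1, jump=0, S_6=-9
t=6: S=-9, d=8, jump=0, S_7=-9
t=7: S=-9, d=8, jump=0, S_8=-9
t=8: S=-9, d=6, jump=-3, S_9=-12
t=9: S=-12, d=3, jump=0, S_10=-12
t=10: S=-12, d=3, jump=0, S_11=-12
t=11: S=-12, d=6, jump=-3, S_12=-15
t=12: S=-15, d=9, jump=-1, S_13=-16
t=13: S=-16, d=7, jump=3, S_14=-13
t=14: S=-13, d=6, jump=-3, S_15=-16
t=15: S=-16, d=6, jump=-3, S_16=-19
t=16: S=-19, d=9, jump=-1, S_17=-20
t=17: S=-20, d=6, jump=-3, S_18=-23


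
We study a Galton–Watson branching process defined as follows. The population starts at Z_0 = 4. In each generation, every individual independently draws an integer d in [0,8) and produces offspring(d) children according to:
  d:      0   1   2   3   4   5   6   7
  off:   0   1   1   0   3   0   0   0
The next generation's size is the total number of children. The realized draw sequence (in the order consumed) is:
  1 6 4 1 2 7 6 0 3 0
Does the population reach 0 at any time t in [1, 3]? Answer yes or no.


yes

gen 0: Z_0=4, draws=[1, 6, 4, 1], offspring=[1, 0, 3, 1], Z_1=5
gen 1: Z_1=5, draws=[2, 7, 6, 0, 3], offspring=[1, 0, 0, 0, 0], Z_2=1
gen 2: Z_2=1, draws=[0], offspring=[0], Z_3=0


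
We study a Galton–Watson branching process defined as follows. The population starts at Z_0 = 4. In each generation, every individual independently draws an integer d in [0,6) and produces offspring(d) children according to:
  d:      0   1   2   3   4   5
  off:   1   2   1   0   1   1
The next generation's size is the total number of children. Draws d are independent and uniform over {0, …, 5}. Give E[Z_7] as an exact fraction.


Outcome values over d=0..5: [1, 2, 1, 0, 1, 1]
Σy = 6, Σy² = 8, M = 6
μ = 6/6 = 1,  σ² = 8/6 − (1)² = 1/3
E[Z_0] = 4
E[Z_1] = 1·E[Z_0] = 4
E[Z_2] = 1·E[Z_1] = 4
E[Z_3] = 1·E[Z_2] = 4
E[Z_4] = 1·E[Z_3] = 4
E[Z_5] = 1·E[Z_4] = 4
E[Z_6] = 1·E[Z_5] = 4
E[Z_7] = 1·E[Z_6] = 4

4


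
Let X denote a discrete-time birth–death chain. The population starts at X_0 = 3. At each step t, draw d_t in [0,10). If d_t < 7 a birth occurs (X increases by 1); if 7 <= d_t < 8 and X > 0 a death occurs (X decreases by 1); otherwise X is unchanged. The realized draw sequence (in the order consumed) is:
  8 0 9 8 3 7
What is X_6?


t=0: X=3, d=8 → hold, X_1=3
t=1: X=3, d=0 → birth, X_2=4
t=2: X=4, d=9 → hold, X_3=4
t=3: X=4, d=8 → hold, X_4=4
t=4: X=4, d=3 → birth, X_5=5
t=5: X=5, d=7 → death, X_6=4

4


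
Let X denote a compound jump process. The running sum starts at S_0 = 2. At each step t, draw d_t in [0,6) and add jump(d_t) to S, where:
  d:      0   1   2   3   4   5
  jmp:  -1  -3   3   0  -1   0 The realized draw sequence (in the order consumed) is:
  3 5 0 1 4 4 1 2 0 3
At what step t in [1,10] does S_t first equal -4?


6

t=0: S=2, d=3, jump=0, S_1=2
t=1: S=2, d=5, jump=0, S_2=2
t=2: S=2, d=0, jump=-1, S_3=1
t=3: S=1, d=1, jump=-3, S_4=-2
t=4: S=-2, d=4, jump=-1, S_5=-3
t=5: S=-3, d=4, jump=-1, S_6=-4
t=6: S=-4, d=1, jump=-3, S_7=-7
t=7: S=-7, d=2, jump=3, S_8=-4
t=8: S=-4, d=0, jump=-1, S_9=-5
t=9: S=-5, d=3, jump=0, S_10=-5


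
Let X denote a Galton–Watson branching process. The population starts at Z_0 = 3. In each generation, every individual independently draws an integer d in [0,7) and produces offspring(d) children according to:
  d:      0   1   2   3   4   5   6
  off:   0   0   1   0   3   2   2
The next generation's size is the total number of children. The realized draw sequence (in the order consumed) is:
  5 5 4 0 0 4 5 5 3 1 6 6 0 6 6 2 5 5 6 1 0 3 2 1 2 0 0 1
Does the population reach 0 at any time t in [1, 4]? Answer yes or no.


no

gen 0: Z_0=3, draws=[5, 5, 4], offspring=[2, 2, 3], Z_1=7
gen 1: Z_1=7, draws=[0, 0, 4, 5, 5, 3, 1], offspring=[0, 0, 3, 2, 2, 0, 0], Z_2=7
gen 2: Z_2=7, draws=[6, 6, 0, 6, 6, 2, 5], offspring=[2, 2, 0, 2, 2, 1, 2], Z_3=11
gen 3: Z_3=11, draws=[5, 6, 1, 0, 3, 2, 1, 2, 0, 0, 1], offspring=[2, 2, 0, 0, 0, 1, 0, 1, 0, 0, 0], Z_4=6


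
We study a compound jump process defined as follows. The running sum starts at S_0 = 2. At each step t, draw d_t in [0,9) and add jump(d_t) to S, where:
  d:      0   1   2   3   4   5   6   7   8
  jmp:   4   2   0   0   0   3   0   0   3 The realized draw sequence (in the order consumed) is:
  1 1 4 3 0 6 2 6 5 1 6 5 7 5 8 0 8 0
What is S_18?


35

t=0: S=2, d=1, jump=2, S_1=4
t=1: S=4, d=1, jump=2, S_2=6
t=2: S=6, d=4, jump=0, S_3=6
t=3: S=6, d=3, jump=0, S_4=6
t=4: S=6, d=0, jump=4, S_5=10
t=5: S=10, d=6, jump=0, S_6=10
t=6: S=10, d=2, jump=0, S_7=10
t=7: S=10, d=6, jump=0, S_8=10
t=8: S=10, d=5, jump=3, S_9=13
t=9: S=13, d=1, jump=2, S_10=15
t=10: S=15, d=6, jump=0, S_11=15
t=11: S=15, d=5, jump=3, S_12=18
t=12: S=18, d=7, jump=0, S_13=18
t=13: S=18, d=5, jump=3, S_14=21
t=14: S=21, d=8, jump=3, S_15=24
t=15: S=24, d=0, jump=4, S_16=28
t=16: S=28, d=8, jump=3, S_17=31
t=17: S=31, d=0, jump=4, S_18=35


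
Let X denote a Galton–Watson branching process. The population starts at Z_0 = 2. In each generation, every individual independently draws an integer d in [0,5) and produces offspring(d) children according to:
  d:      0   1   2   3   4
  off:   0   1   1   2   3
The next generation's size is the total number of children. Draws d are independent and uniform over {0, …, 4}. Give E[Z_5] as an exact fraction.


33614/3125

Outcome values over d=0..4: [0, 1, 1, 2, 3]
Σy = 7, Σy² = 15, M = 5
μ = 7/5 = 7/5,  σ² = 15/5 − (7/5)² = 26/25
E[Z_0] = 2
E[Z_1] = 7/5·E[Z_0] = 14/5
E[Z_2] = 7/5·E[Z_1] = 98/25
E[Z_3] = 7/5·E[Z_2] = 686/125
E[Z_4] = 7/5·E[Z_3] = 4802/625
E[Z_5] = 7/5·E[Z_4] = 33614/3125


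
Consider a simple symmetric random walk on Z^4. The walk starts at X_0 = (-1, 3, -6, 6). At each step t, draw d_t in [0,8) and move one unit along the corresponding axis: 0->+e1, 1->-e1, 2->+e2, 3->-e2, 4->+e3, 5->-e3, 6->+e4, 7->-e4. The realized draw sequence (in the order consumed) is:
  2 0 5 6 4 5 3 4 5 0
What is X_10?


(1, 3, -7, 7)

t=0: X=(-1, 3, -6, 6), d=2 → +e2, X_1=(-1, 4, -6, 6)
t=1: X=(-1, 4, -6, 6), d=0 → +e1, X_2=(0, 4, -6, 6)
t=2: X=(0, 4, -6, 6), d=5 → -e3, X_3=(0, 4, -7, 6)
t=3: X=(0, 4, -7, 6), d=6 → +e4, X_4=(0, 4, -7, 7)
t=4: X=(0, 4, -7, 7), d=4 → +e3, X_5=(0, 4, -6, 7)
t=5: X=(0, 4, -6, 7), d=5 → -e3, X_6=(0, 4, -7, 7)
t=6: X=(0, 4, -7, 7), d=3 → -e2, X_7=(0, 3, -7, 7)
t=7: X=(0, 3, -7, 7), d=4 → +e3, X_8=(0, 3, -6, 7)
t=8: X=(0, 3, -6, 7), d=5 → -e3, X_9=(0, 3, -7, 7)
t=9: X=(0, 3, -7, 7), d=0 → +e1, X_10=(1, 3, -7, 7)


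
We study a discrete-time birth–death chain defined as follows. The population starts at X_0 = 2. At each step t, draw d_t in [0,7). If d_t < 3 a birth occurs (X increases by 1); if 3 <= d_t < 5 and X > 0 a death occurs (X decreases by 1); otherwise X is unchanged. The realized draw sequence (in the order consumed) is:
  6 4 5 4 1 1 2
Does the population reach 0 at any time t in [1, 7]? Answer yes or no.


t=0: X=2, d=6 → hold, X_1=2
t=1: X=2, d=4 → death, X_2=1
t=2: X=1, d=5 → hold, X_3=1
t=3: X=1, d=4 → death, X_4=0
t=4: X=0, d=1 → birth, X_5=1
t=5: X=1, d=1 → birth, X_6=2
t=6: X=2, d=2 → birth, X_7=3

yes


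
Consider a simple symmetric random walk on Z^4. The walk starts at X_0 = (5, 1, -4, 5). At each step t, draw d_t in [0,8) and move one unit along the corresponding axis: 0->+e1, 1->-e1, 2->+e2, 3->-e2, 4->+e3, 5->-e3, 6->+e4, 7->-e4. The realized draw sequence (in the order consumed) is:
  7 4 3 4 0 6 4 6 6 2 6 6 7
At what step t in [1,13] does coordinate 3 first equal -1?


t=0: X=(5, 1, -4, 5), d=7 → -e4, X_1=(5, 1, -4, 4)
t=1: X=(5, 1, -4, 4), d=4 → +e3, X_2=(5, 1, -3, 4)
t=2: X=(5, 1, -3, 4), d=3 → -e2, X_3=(5, 0, -3, 4)
t=3: X=(5, 0, -3, 4), d=4 → +e3, X_4=(5, 0, -2, 4)
t=4: X=(5, 0, -2, 4), d=0 → +e1, X_5=(6, 0, -2, 4)
t=5: X=(6, 0, -2, 4), d=6 → +e4, X_6=(6, 0, -2, 5)
t=6: X=(6, 0, -2, 5), d=4 → +e3, X_7=(6, 0, -1, 5)
t=7: X=(6, 0, -1, 5), d=6 → +e4, X_8=(6, 0, -1, 6)
t=8: X=(6, 0, -1, 6), d=6 → +e4, X_9=(6, 0, -1, 7)
t=9: X=(6, 0, -1, 7), d=2 → +e2, X_10=(6, 1, -1, 7)
t=10: X=(6, 1, -1, 7), d=6 → +e4, X_11=(6, 1, -1, 8)
t=11: X=(6, 1, -1, 8), d=6 → +e4, X_12=(6, 1, -1, 9)
t=12: X=(6, 1, -1, 9), d=7 → -e4, X_13=(6, 1, -1, 8)

7


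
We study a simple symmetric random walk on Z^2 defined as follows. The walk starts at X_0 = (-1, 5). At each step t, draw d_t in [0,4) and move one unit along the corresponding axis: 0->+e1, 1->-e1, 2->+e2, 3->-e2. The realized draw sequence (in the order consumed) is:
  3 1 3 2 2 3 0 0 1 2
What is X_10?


t=0: X=(-1, 5), d=3 → -e2, X_1=(-1, 4)
t=1: X=(-1, 4), d=1 → -e1, X_2=(-2, 4)
t=2: X=(-2, 4), d=3 → -e2, X_3=(-2, 3)
t=3: X=(-2, 3), d=2 → +e2, X_4=(-2, 4)
t=4: X=(-2, 4), d=2 → +e2, X_5=(-2, 5)
t=5: X=(-2, 5), d=3 → -e2, X_6=(-2, 4)
t=6: X=(-2, 4), d=0 → +e1, X_7=(-1, 4)
t=7: X=(-1, 4), d=0 → +e1, X_8=(0, 4)
t=8: X=(0, 4), d=1 → -e1, X_9=(-1, 4)
t=9: X=(-1, 4), d=2 → +e2, X_10=(-1, 5)

(-1, 5)


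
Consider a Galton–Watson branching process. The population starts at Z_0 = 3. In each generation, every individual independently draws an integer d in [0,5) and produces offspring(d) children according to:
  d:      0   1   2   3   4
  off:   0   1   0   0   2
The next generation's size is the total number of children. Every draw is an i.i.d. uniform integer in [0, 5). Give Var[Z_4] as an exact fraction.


Outcome values over d=0..4: [0, 1, 0, 0, 2]
Σy = 3, Σy² = 5, M = 5
μ = 3/5 = 3/5,  σ² = 5/5 − (3/5)² = 16/25
V_0 = 0, E_0 = 3
V_1 = 16/25·E_0 + (3/5)²·V_0 = 48/25;  E_1 = 9/5
V_2 = 16/25·E_1 + (3/5)²·V_1 = 1152/625;  E_2 = 27/25
V_3 = 16/25·E_2 + (3/5)²·V_2 = 21168/15625;  E_3 = 81/125
V_4 = 16/25·E_3 + (3/5)²·V_3 = 352512/390625;  E_4 = 243/625

352512/390625


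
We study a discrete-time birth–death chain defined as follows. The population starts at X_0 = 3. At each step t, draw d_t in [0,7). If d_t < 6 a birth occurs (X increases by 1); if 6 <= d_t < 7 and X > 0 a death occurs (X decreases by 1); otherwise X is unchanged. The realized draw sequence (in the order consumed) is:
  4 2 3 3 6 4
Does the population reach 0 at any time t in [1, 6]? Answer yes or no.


no

t=0: X=3, d=4 → birth, X_1=4
t=1: X=4, d=2 → birth, X_2=5
t=2: X=5, d=3 → birth, X_3=6
t=3: X=6, d=3 → birth, X_4=7
t=4: X=7, d=6 → death, X_5=6
t=5: X=6, d=4 → birth, X_6=7


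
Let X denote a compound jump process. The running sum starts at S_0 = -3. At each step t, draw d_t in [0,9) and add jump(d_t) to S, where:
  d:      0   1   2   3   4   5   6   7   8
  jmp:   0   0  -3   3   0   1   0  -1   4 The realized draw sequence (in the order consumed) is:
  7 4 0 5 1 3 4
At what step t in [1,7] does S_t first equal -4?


1

t=0: S=-3, d=7, jump=-1, S_1=-4
t=1: S=-4, d=4, jump=0, S_2=-4
t=2: S=-4, d=0, jump=0, S_3=-4
t=3: S=-4, d=5, jump=1, S_4=-3
t=4: S=-3, d=1, jump=0, S_5=-3
t=5: S=-3, d=3, jump=3, S_6=0
t=6: S=0, d=4, jump=0, S_7=0
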